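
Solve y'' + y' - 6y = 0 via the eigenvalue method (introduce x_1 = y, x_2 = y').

y(t) = K_1e^(-3t) + K_2e^(2t)

Let x_1 = y, x_2 = y'. Then x_1' = x_2 and x_2' = 6x_1 - x_2.
A = [[0,1],[6,-1]]; det(A-λI) = λ^2 + λ - 6.
Eigenvalues λ = -3, 2 with eigenvectors (1,-3), (1,2).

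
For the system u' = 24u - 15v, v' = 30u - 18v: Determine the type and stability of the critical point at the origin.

A = [[24,-15],[30,-18]]; det(A-λI) = λ^2 - 6λ + 18.
λ = 3 ± 3i: positive real part.

unstable spiral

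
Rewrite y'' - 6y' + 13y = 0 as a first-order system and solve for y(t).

Let x_1 = y, x_2 = y'. Then x_1' = x_2 and x_2' = -13x_1 + 6x_2.
A = [[0,1],[-13,6]]; det(A-λI) = λ^2 - 6λ + 13.
Eigenvalues λ = 3 ± 2i.

y(t) = K_1e^(3t)cos(2t) + K_2e^(3t)sin(2t)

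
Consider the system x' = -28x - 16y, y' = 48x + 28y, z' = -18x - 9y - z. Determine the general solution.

x(t) = K_1e^(4t) + 2K_2e^(-4t), y(t) = -2K_1e^(4t) - 3K_2e^(-4t), z(t) = 3K_2e^(-4t) + K_3e^(-t)

Coefficient matrix A = [[-28, -16, 0], [48, 28, 0], [-18, -9, -1]].
det(A - λI) = 0 gives eigenvalues λ = 4, -4, -1.
For λ=4: eigenvector (1,-2,0).
For λ=-4: eigenvector (2,-3,3).
For λ=-1: eigenvector (0,0,1).
General solution: K_1e^(4t)(1,-2,0) + K_2e^(-4t)(2,-3,3) + K_3e^(-t)(0,0,1).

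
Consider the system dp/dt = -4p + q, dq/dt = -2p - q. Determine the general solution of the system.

Coefficient matrix A = [[-4, 1], [-2, -1]].
Characteristic polynomial det(A - λI) = λ^2 + 5λ + 6 = 0.
Eigenvalues λ = -3, -2.
For λ=-3: (A-λI) row 1 is [-1, 1], so an eigenvector is (-1, -1).
For λ=-2: (A-λI) row 1 is [-2, 1], so an eigenvector is (-1, -2).
General solution: c_1e^(-3t)(-1,-1) + c_2e^(-2t)(-1,-2).

p(t) = -c_1e^(-3t) - c_2e^(-2t), q(t) = -c_1e^(-3t) - 2c_2e^(-2t)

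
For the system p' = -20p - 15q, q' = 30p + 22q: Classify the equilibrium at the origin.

unstable spiral

A = [[-20,-15],[30,22]]; det(A-λI) = λ^2 - 2λ + 10.
λ = 1 ± 3i: positive real part.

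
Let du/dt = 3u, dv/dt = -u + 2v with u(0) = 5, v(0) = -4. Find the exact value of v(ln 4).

-304

A = [[3,0],[-1,2]]; eigenvalues λ = 3, 2.
Eigenvectors: (1,-1) for λ=3, (0,-1) for λ=2.
From the initial condition, c_1 = 5, c_2 = -1.
v(ln 4) = (5)(4^3)(-1) + (-1)(4^2)(-1) = -304.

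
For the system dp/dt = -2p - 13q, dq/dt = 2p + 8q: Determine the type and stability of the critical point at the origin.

A = [[-2,-13],[2,8]]; det(A-λI) = λ^2 - 6λ + 10.
λ = 3 ± i: positive real part.

unstable spiral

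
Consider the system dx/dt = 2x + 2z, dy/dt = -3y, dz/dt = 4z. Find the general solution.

x(t) = c_1e^(2t) + c_3e^(4t), y(t) = c_2e^(-3t), z(t) = c_3e^(4t)

Coefficient matrix A = [[2, 0, 2], [0, -3, 0], [0, 0, 4]].
det(A - λI) = 0 gives eigenvalues λ = 2, -3, 4.
For λ=2: eigenvector (1,0,0).
For λ=-3: eigenvector (0,1,0).
For λ=4: eigenvector (1,0,1).
General solution: c_1e^(2t)(1,0,0) + c_2e^(-3t)(0,1,0) + c_3e^(4t)(1,0,1).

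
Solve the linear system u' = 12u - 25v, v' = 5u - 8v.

u(t) = 2C_1e^(2t)sin(5t) + C_1e^(2t)cos(5t) + C_2e^(2t)sin(5t) - 2C_2e^(2t)cos(5t), v(t) = C_1e^(2t)sin(5t) - C_2e^(2t)cos(5t)

Coefficient matrix A = [[12, -25], [5, -8]].
Characteristic polynomial det(A - λI) = λ^2 - 4λ + 29 = 0.
Eigenvalues λ = 2 ± 5i (complex conjugate pair).
For λ=2+5i: an eigenvector is (1,0) - i(2,1) = (1 - 2i, 0 - i).
A real fundamental pair from Re and Im of e^((2+5i)t)v: X_1 = e^(2t)(cos(5t)·(1,0) + sin(5t)·(2,1)), X_2 = e^(2t)(sin(5t)·(1,0) - cos(5t)·(2,1)).
General solution: C_1X_1 + C_2X_2.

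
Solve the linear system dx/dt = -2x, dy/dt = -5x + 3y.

x(t) = -c_2e^(-2t), y(t) = c_1e^(3t) - c_2e^(-2t)

Coefficient matrix A = [[-2, 0], [-5, 3]].
Characteristic polynomial det(A - λI) = λ^2 - λ - 6 = 0.
Eigenvalues λ = 3, -2.
For λ=3: (A-λI) row 1 is [-5, 0], so an eigenvector is (0, 1).
For λ=-2: (A-λI) row 2 is [-5, 5], so an eigenvector is (-1, -1).
General solution: c_1e^(3t)(0,1) + c_2e^(-2t)(-1,-1).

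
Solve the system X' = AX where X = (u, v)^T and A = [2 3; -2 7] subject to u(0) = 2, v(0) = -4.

Coefficient matrix A = [[2, 3], [-2, 7]].
Characteristic polynomial det(A - λI) = λ^2 - 9λ + 20 = 0.
Eigenvalues λ = 4, 5.
For λ=4: (A-λI) row 1 is [-2, 3], so an eigenvector is (3, 2).
For λ=5: (A-λI) row 1 is [-3, 3], so an eigenvector is (-1, -1).
General solution: K_1e^(4t)(3,2) + K_2e^(5t)(-1,-1).
Applying u(0)=2, v(0)=-4 gives K_1=6, K_2=16.

u(t) = -16e^(5t) + 18e^(4t), v(t) = -16e^(5t) + 12e^(4t)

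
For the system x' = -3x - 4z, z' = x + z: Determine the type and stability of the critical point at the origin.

A = [[-3,-4],[1,1]]; det(A-λI) = λ^2 + 2λ + 1.
repeated λ = -1 with a single eigenvector.

stable improper node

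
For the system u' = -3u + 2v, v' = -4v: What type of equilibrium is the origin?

stable node

A = [[-3,2],[0,-4]]; det(A-λI) = λ^2 + 7λ + 12.
λ = -4, -3: both negative.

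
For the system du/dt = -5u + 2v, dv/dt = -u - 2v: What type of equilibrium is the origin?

stable node

A = [[-5,2],[-1,-2]]; det(A-λI) = λ^2 + 7λ + 12.
λ = -4, -3: both negative.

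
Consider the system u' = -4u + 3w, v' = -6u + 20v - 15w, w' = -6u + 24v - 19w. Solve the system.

u(t) = 4K_1e^(-4t) - K_2e^(2t) + K_3e^(-t), v(t) = K_1e^(-4t) - 2K_2e^(2t) + K_3e^(-t), w(t) = -2K_2e^(2t) + K_3e^(-t)

Coefficient matrix A = [[-4, 0, 3], [-6, 20, -15], [-6, 24, -19]].
det(A - λI) = 0 gives eigenvalues λ = -4, 2, -1.
For λ=-4: eigenvector (4,1,0).
For λ=2: eigenvector (-1,-2,-2).
For λ=-1: eigenvector (1,1,1).
General solution: K_1e^(-4t)(4,1,0) + K_2e^(2t)(-1,-2,-2) + K_3e^(-t)(1,1,1).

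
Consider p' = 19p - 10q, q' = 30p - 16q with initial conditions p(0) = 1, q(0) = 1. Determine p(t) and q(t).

Coefficient matrix A = [[19, -10], [30, -16]].
Characteristic polynomial det(A - λI) = λ^2 - 3λ - 4 = 0.
Eigenvalues λ = -1, 4.
For λ=-1: (A-λI) row 1 is [20, -10], so an eigenvector is (1, 2).
For λ=4: (A-λI) row 1 is [15, -10], so an eigenvector is (-2, -3).
General solution: c_1e^(-t)(1,2) + c_2e^(4t)(-2,-3).
Applying p(0)=1, q(0)=1 gives c_1=-1, c_2=-1.

p(t) = 2e^(4t) - e^(-t), q(t) = 3e^(4t) - 2e^(-t)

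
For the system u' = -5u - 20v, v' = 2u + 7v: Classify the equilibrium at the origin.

A = [[-5,-20],[2,7]]; det(A-λI) = λ^2 - 2λ + 5.
λ = 1 ± 2i: positive real part.

unstable spiral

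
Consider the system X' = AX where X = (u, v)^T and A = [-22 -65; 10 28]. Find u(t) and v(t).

Coefficient matrix A = [[-22, -65], [10, 28]].
Characteristic polynomial det(A - λI) = λ^2 - 6λ + 34 = 0.
Eigenvalues λ = 3 ± 5i (complex conjugate pair).
For λ=3+5i: an eigenvector is (3,-1) - i(-2,1) = (3 + 2i, -1 - i).
A real fundamental pair from Re and Im of e^((3+5i)t)v: X_1 = e^(3t)(cos(5t)·(3,-1) + sin(5t)·(-2,1)), X_2 = e^(3t)(sin(5t)·(3,-1) - cos(5t)·(-2,1)).
General solution: C_1X_1 + C_2X_2.

u(t) = -2C_1e^(3t)sin(5t) + 3C_1e^(3t)cos(5t) + 3C_2e^(3t)sin(5t) + 2C_2e^(3t)cos(5t), v(t) = C_1e^(3t)sin(5t) - C_1e^(3t)cos(5t) - C_2e^(3t)sin(5t) - C_2e^(3t)cos(5t)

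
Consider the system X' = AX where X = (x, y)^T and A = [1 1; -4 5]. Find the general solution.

Coefficient matrix A = [[1, 1], [-4, 5]].
Characteristic polynomial det(A - λI) = λ^2 - 6λ + 9 = 0.
Single eigenvalue λ = 3 with algebraic multiplicity 2.
Eigenvector v = (1,2); generalized eigenvector w with (A-λI)w=v is (-2,-3).
General solution: e^(3t)[c_1·v + c_2·(t·v + w)].

x(t) = c_1e^(3t) + c_2te^(3t) - 2c_2e^(3t), y(t) = 2c_1e^(3t) + 2c_2te^(3t) - 3c_2e^(3t)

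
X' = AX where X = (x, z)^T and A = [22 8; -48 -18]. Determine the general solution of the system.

Coefficient matrix A = [[22, 8], [-48, -18]].
Characteristic polynomial det(A - λI) = λ^2 - 4λ - 12 = 0.
Eigenvalues λ = 6, -2.
For λ=6: (A-λI) row 1 is [16, 8], so an eigenvector is (-1, 2).
For λ=-2: (A-λI) row 1 is [24, 8], so an eigenvector is (-1, 3).
General solution: c_1e^(6t)(-1,2) + c_2e^(-2t)(-1,3).

x(t) = -c_1e^(6t) - c_2e^(-2t), z(t) = 2c_1e^(6t) + 3c_2e^(-2t)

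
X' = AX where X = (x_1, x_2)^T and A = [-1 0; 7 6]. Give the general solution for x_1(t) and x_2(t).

x_1(t) = C_2e^(-t), x_2(t) = -C_1e^(6t) - C_2e^(-t)

Coefficient matrix A = [[-1, 0], [7, 6]].
Characteristic polynomial det(A - λI) = λ^2 - 5λ - 6 = 0.
Eigenvalues λ = 6, -1.
For λ=6: (A-λI) row 1 is [-7, 0], so an eigenvector is (0, -1).
For λ=-1: (A-λI) row 2 is [7, 7], so an eigenvector is (1, -1).
General solution: C_1e^(6t)(0,-1) + C_2e^(-t)(1,-1).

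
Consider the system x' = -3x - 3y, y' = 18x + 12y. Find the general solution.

x(t) = -K_1e^(3t) - K_2e^(6t), y(t) = 2K_1e^(3t) + 3K_2e^(6t)

Coefficient matrix A = [[-3, -3], [18, 12]].
Characteristic polynomial det(A - λI) = λ^2 - 9λ + 18 = 0.
Eigenvalues λ = 3, 6.
For λ=3: (A-λI) row 1 is [-6, -3], so an eigenvector is (-1, 2).
For λ=6: (A-λI) row 1 is [-9, -3], so an eigenvector is (-1, 3).
General solution: K_1e^(3t)(-1,2) + K_2e^(6t)(-1,3).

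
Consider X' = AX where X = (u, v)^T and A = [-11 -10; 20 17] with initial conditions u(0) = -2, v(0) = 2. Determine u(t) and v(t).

Coefficient matrix A = [[-11, -10], [20, 17]].
Characteristic polynomial det(A - λI) = λ^2 - 6λ + 13 = 0.
Eigenvalues λ = 3 ± 2i (complex conjugate pair).
For λ=3+2i: an eigenvector is (2,-3) - i(1,-1) = (2 - i, -3 + i).
A real fundamental pair from Re and Im of e^((3+2i)t)v: X_1 = e^(3t)(cos(2t)·(2,-3) + sin(2t)·(1,-1)), X_2 = e^(3t)(sin(2t)·(2,-3) - cos(2t)·(1,-1)).
General solution: c_1X_1 + c_2X_2.
Applying u(0)=-2, v(0)=2 gives c_1=0, c_2=2.

u(t) = 4e^(3t)sin(2t) - 2e^(3t)cos(2t), v(t) = -6e^(3t)sin(2t) + 2e^(3t)cos(2t)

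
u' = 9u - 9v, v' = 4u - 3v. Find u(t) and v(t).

u(t) = -3K_1e^(3t) - 3K_2te^(3t) + K_2e^(3t), v(t) = -2K_1e^(3t) - 2K_2te^(3t) + K_2e^(3t)

Coefficient matrix A = [[9, -9], [4, -3]].
Characteristic polynomial det(A - λI) = λ^2 - 6λ + 9 = 0.
Single eigenvalue λ = 3 with algebraic multiplicity 2.
Eigenvector v = (-3,-2); generalized eigenvector w with (A-λI)w=v is (1,1).
General solution: e^(3t)[K_1·v + K_2·(t·v + w)].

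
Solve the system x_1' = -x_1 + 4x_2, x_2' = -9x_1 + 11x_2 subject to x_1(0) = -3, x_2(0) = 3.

x_1(t) = 30te^(5t) - 3e^(5t), x_2(t) = 45te^(5t) + 3e^(5t)

Coefficient matrix A = [[-1, 4], [-9, 11]].
Characteristic polynomial det(A - λI) = λ^2 - 10λ + 25 = 0.
Single eigenvalue λ = 5 with algebraic multiplicity 2.
Eigenvector v = (2,3); generalized eigenvector w with (A-λI)w=v is (1,2).
General solution: e^(5t)[C_1·v + C_2·(t·v + w)].
Applying x_1(0)=-3, x_2(0)=3 gives C_1=-9, C_2=15.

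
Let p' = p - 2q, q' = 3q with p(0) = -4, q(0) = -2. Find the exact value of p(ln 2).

4

A = [[1,-2],[0,3]]; eigenvalues λ = 3, 1.
Eigenvectors: (-1,1) for λ=3, (-1,0) for λ=1.
From the initial condition, c_1 = -2, c_2 = 6.
p(ln 2) = (-2)(2^3)(-1) + (6)(2^1)(-1) = 4.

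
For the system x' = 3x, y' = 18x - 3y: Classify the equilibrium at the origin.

saddle

A = [[3,0],[18,-3]]; det(A-λI) = λ^2 - 9.
λ = -3, 3: opposite signs.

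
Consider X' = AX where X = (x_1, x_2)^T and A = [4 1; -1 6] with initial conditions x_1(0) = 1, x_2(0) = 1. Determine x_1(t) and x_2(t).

Coefficient matrix A = [[4, 1], [-1, 6]].
Characteristic polynomial det(A - λI) = λ^2 - 10λ + 25 = 0.
Single eigenvalue λ = 5 with algebraic multiplicity 2.
Eigenvector v = (1,1); generalized eigenvector w with (A-λI)w=v is (1,2).
General solution: e^(5t)[K_1·v + K_2·(t·v + w)].
Applying x_1(0)=1, x_2(0)=1 gives K_1=1, K_2=0.

x_1(t) = e^(5t), x_2(t) = e^(5t)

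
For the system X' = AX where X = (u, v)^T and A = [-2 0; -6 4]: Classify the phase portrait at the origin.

A = [[-2,0],[-6,4]]; det(A-λI) = λ^2 - 2λ - 8.
λ = 4, -2: opposite signs.

saddle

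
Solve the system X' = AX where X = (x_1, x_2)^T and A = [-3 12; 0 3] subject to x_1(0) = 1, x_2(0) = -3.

Coefficient matrix A = [[-3, 12], [0, 3]].
Characteristic polynomial det(A - λI) = λ^2 - 9 = 0.
Eigenvalues λ = -3, 3.
For λ=-3: (A-λI) row 1 is [0, 12], so an eigenvector is (1, 0).
For λ=3: (A-λI) row 1 is [-6, 12], so an eigenvector is (2, 1).
General solution: K_1e^(-3t)(1,0) + K_2e^(3t)(2,1).
Applying x_1(0)=1, x_2(0)=-3 gives K_1=7, K_2=-3.

x_1(t) = -6e^(3t) + 7e^(-3t), x_2(t) = -3e^(3t)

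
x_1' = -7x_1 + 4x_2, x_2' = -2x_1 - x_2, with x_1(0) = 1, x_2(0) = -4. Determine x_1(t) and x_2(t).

Coefficient matrix A = [[-7, 4], [-2, -1]].
Characteristic polynomial det(A - λI) = λ^2 + 8λ + 15 = 0.
Eigenvalues λ = -5, -3.
For λ=-5: (A-λI) row 1 is [-2, 4], so an eigenvector is (-2, -1).
For λ=-3: (A-λI) row 1 is [-4, 4], so an eigenvector is (-1, -1).
General solution: C_1e^(-5t)(-2,-1) + C_2e^(-3t)(-1,-1).
Applying x_1(0)=1, x_2(0)=-4 gives C_1=-5, C_2=9.

x_1(t) = -9e^(-3t) + 10e^(-5t), x_2(t) = -9e^(-3t) + 5e^(-5t)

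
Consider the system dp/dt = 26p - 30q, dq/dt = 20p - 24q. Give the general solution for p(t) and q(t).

p(t) = c_1e^(-4t) + 3c_2e^(6t), q(t) = c_1e^(-4t) + 2c_2e^(6t)

Coefficient matrix A = [[26, -30], [20, -24]].
Characteristic polynomial det(A - λI) = λ^2 - 2λ - 24 = 0.
Eigenvalues λ = -4, 6.
For λ=-4: (A-λI) row 1 is [30, -30], so an eigenvector is (1, 1).
For λ=6: (A-λI) row 1 is [20, -30], so an eigenvector is (3, 2).
General solution: c_1e^(-4t)(1,1) + c_2e^(6t)(3,2).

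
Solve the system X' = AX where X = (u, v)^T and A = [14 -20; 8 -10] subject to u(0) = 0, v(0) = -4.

u(t) = 20e^(2t)sin(4t), v(t) = 12e^(2t)sin(4t) - 4e^(2t)cos(4t)

Coefficient matrix A = [[14, -20], [8, -10]].
Characteristic polynomial det(A - λI) = λ^2 - 4λ + 20 = 0.
Eigenvalues λ = 2 ± 4i (complex conjugate pair).
For λ=2+4i: an eigenvector is (-1,-1) - i(2,1) = (-1 - 2i, -1 - i).
A real fundamental pair from Re and Im of e^((2+4i)t)v: X_1 = e^(2t)(cos(4t)·(-1,-1) + sin(4t)·(2,1)), X_2 = e^(2t)(sin(4t)·(-1,-1) - cos(4t)·(2,1)).
General solution: C_1X_1 + C_2X_2.
Applying u(0)=0, v(0)=-4 gives C_1=8, C_2=-4.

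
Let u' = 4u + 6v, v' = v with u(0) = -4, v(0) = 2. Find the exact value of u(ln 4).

A = [[4,6],[0,1]]; eigenvalues λ = 1, 4.
Eigenvectors: (2,-1) for λ=1, (-1,0) for λ=4.
From the initial condition, c_1 = -2, c_2 = 0.
u(ln 4) = (-2)(4^1)(2) + (0)(4^4)(-1) = -16.

-16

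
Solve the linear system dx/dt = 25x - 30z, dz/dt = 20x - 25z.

x(t) = 3c_1e^(5t) + c_2e^(-5t), z(t) = 2c_1e^(5t) + c_2e^(-5t)

Coefficient matrix A = [[25, -30], [20, -25]].
Characteristic polynomial det(A - λI) = λ^2 - 25 = 0.
Eigenvalues λ = 5, -5.
For λ=5: (A-λI) row 1 is [20, -30], so an eigenvector is (3, 2).
For λ=-5: (A-λI) row 1 is [30, -30], so an eigenvector is (1, 1).
General solution: c_1e^(5t)(3,2) + c_2e^(-5t)(1,1).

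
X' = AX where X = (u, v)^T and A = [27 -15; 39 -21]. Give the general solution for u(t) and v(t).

u(t) = -c_1e^(3t)sin(3t) - 2c_1e^(3t)cos(3t) - 2c_2e^(3t)sin(3t) + c_2e^(3t)cos(3t), v(t) = -2c_1e^(3t)sin(3t) - 3c_1e^(3t)cos(3t) - 3c_2e^(3t)sin(3t) + 2c_2e^(3t)cos(3t)

Coefficient matrix A = [[27, -15], [39, -21]].
Characteristic polynomial det(A - λI) = λ^2 - 6λ + 18 = 0.
Eigenvalues λ = 3 ± 3i (complex conjugate pair).
For λ=3+3i: an eigenvector is (-2,-3) - i(-1,-2) = (-2 + i, -3 + 2i).
A real fundamental pair from Re and Im of e^((3+3i)t)v: X_1 = e^(3t)(cos(3t)·(-2,-3) + sin(3t)·(-1,-2)), X_2 = e^(3t)(sin(3t)·(-2,-3) - cos(3t)·(-1,-2)).
General solution: c_1X_1 + c_2X_2.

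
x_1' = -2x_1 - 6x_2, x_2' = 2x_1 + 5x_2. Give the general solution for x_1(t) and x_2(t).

Coefficient matrix A = [[-2, -6], [2, 5]].
Characteristic polynomial det(A - λI) = λ^2 - 3λ + 2 = 0.
Eigenvalues λ = 2, 1.
For λ=2: (A-λI) row 1 is [-4, -6], so an eigenvector is (-3, 2).
For λ=1: (A-λI) row 1 is [-3, -6], so an eigenvector is (-2, 1).
General solution: c_1e^(2t)(-3,2) + c_2e^(t)(-2,1).

x_1(t) = -3c_1e^(2t) - 2c_2e^(t), x_2(t) = 2c_1e^(2t) + c_2e^(t)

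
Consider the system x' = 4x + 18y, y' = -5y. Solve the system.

x(t) = K_1e^(4t) - 2K_2e^(-5t), y(t) = K_2e^(-5t)

Coefficient matrix A = [[4, 18], [0, -5]].
Characteristic polynomial det(A - λI) = λ^2 + λ - 20 = 0.
Eigenvalues λ = 4, -5.
For λ=4: (A-λI) row 1 is [0, 18], so an eigenvector is (1, 0).
For λ=-5: (A-λI) row 1 is [9, 18], so an eigenvector is (-2, 1).
General solution: K_1e^(4t)(1,0) + K_2e^(-5t)(-2,1).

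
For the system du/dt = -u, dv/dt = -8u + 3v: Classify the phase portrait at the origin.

saddle

A = [[-1,0],[-8,3]]; det(A-λI) = λ^2 - 2λ - 3.
λ = 3, -1: opposite signs.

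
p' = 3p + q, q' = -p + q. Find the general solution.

p(t) = -C_1e^(2t) - C_2te^(2t) + C_2e^(2t), q(t) = C_1e^(2t) + C_2te^(2t) - 2C_2e^(2t)

Coefficient matrix A = [[3, 1], [-1, 1]].
Characteristic polynomial det(A - λI) = λ^2 - 4λ + 4 = 0.
Single eigenvalue λ = 2 with algebraic multiplicity 2.
Eigenvector v = (-1,1); generalized eigenvector w with (A-λI)w=v is (1,-2).
General solution: e^(2t)[C_1·v + C_2·(t·v + w)].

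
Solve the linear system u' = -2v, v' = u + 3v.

Coefficient matrix A = [[0, -2], [1, 3]].
Characteristic polynomial det(A - λI) = λ^2 - 3λ + 2 = 0.
Eigenvalues λ = 2, 1.
For λ=2: (A-λI) row 1 is [-2, -2], so an eigenvector is (-1, 1).
For λ=1: (A-λI) row 1 is [-1, -2], so an eigenvector is (2, -1).
General solution: K_1e^(2t)(-1,1) + K_2e^(t)(2,-1).

u(t) = -K_1e^(2t) + 2K_2e^(t), v(t) = K_1e^(2t) - K_2e^(t)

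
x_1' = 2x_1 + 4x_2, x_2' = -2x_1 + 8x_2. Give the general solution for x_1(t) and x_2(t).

Coefficient matrix A = [[2, 4], [-2, 8]].
Characteristic polynomial det(A - λI) = λ^2 - 10λ + 24 = 0.
Eigenvalues λ = 4, 6.
For λ=4: (A-λI) row 1 is [-2, 4], so an eigenvector is (2, 1).
For λ=6: (A-λI) row 1 is [-4, 4], so an eigenvector is (-1, -1).
General solution: C_1e^(4t)(2,1) + C_2e^(6t)(-1,-1).

x_1(t) = 2C_1e^(4t) - C_2e^(6t), x_2(t) = C_1e^(4t) - C_2e^(6t)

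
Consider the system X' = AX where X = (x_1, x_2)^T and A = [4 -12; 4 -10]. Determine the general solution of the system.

x_1(t) = 2c_1e^(-2t) + 3c_2e^(-4t), x_2(t) = c_1e^(-2t) + 2c_2e^(-4t)

Coefficient matrix A = [[4, -12], [4, -10]].
Characteristic polynomial det(A - λI) = λ^2 + 6λ + 8 = 0.
Eigenvalues λ = -2, -4.
For λ=-2: (A-λI) row 1 is [6, -12], so an eigenvector is (2, 1).
For λ=-4: (A-λI) row 1 is [8, -12], so an eigenvector is (3, 2).
General solution: c_1e^(-2t)(2,1) + c_2e^(-4t)(3,2).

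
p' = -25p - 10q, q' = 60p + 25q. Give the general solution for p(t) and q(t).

p(t) = c_1e^(5t) - c_2e^(-5t), q(t) = -3c_1e^(5t) + 2c_2e^(-5t)

Coefficient matrix A = [[-25, -10], [60, 25]].
Characteristic polynomial det(A - λI) = λ^2 - 25 = 0.
Eigenvalues λ = 5, -5.
For λ=5: (A-λI) row 1 is [-30, -10], so an eigenvector is (1, -3).
For λ=-5: (A-λI) row 1 is [-20, -10], so an eigenvector is (-1, 2).
General solution: c_1e^(5t)(1,-3) + c_2e^(-5t)(-1,2).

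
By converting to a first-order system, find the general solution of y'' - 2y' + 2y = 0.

y(t) = C_1e^(t)cos(t) + C_2e^(t)sin(t)

Let x_1 = y, x_2 = y'. Then x_1' = x_2 and x_2' = -2x_1 + 2x_2.
A = [[0,1],[-2,2]]; det(A-λI) = λ^2 - 2λ + 2.
Eigenvalues λ = 1 ± i.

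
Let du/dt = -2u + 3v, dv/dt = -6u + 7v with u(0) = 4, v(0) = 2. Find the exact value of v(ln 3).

-306

A = [[-2,3],[-6,7]]; eigenvalues λ = 4, 1.
Eigenvectors: (1,2) for λ=4, (-1,-1) for λ=1.
From the initial condition, c_1 = -2, c_2 = -6.
v(ln 3) = (-2)(3^4)(2) + (-6)(3^1)(-1) = -306.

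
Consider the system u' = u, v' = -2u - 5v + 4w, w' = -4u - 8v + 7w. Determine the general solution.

u(t) = c_1e^(t), v(t) = c_1e^(t) - c_2e^(3t) + c_3e^(-t), w(t) = 2c_1e^(t) - 2c_2e^(3t) + c_3e^(-t)

Coefficient matrix A = [[1, 0, 0], [-2, -5, 4], [-4, -8, 7]].
det(A - λI) = 0 gives eigenvalues λ = 1, 3, -1.
For λ=1: eigenvector (1,1,2).
For λ=3: eigenvector (0,-1,-2).
For λ=-1: eigenvector (0,1,1).
General solution: c_1e^(t)(1,1,2) + c_2e^(3t)(0,-1,-2) + c_3e^(-t)(0,1,1).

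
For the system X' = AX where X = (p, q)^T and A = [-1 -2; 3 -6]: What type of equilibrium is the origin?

A = [[-1,-2],[3,-6]]; det(A-λI) = λ^2 + 7λ + 12.
λ = -3, -4: both negative.

stable node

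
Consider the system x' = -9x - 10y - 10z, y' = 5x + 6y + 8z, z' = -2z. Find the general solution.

Coefficient matrix A = [[-9, -10, -10], [5, 6, 8], [0, 0, -2]].
det(A - λI) = 0 gives eigenvalues λ = 1, -4, -2.
For λ=1: eigenvector (-1,1,0).
For λ=-4: eigenvector (-2,1,0).
For λ=-2: eigenvector (0,-1,1).
General solution: c_1e^(t)(-1,1,0) + c_2e^(-4t)(-2,1,0) + c_3e^(-2t)(0,-1,1).

x(t) = -c_1e^(t) - 2c_2e^(-4t), y(t) = c_1e^(t) + c_2e^(-4t) - c_3e^(-2t), z(t) = c_3e^(-2t)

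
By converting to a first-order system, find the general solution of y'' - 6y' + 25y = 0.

Let x_1 = y, x_2 = y'. Then x_1' = x_2 and x_2' = -25x_1 + 6x_2.
A = [[0,1],[-25,6]]; det(A-λI) = λ^2 - 6λ + 25.
Eigenvalues λ = 3 ± 4i.

y(t) = c_1e^(3t)cos(4t) + c_2e^(3t)sin(4t)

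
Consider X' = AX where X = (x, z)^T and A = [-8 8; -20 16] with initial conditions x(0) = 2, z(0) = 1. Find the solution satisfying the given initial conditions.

x(t) = -4e^(4t)sin(4t) + 2e^(4t)cos(4t), z(t) = -7e^(4t)sin(4t) + e^(4t)cos(4t)

Coefficient matrix A = [[-8, 8], [-20, 16]].
Characteristic polynomial det(A - λI) = λ^2 - 8λ + 32 = 0.
Eigenvalues λ = 4 ± 4i (complex conjugate pair).
For λ=4+4i: an eigenvector is (-1,-1) - i(1,2) = (-1 - i, -1 - 2i).
A real fundamental pair from Re and Im of e^((4+4i)t)v: X_1 = e^(4t)(cos(4t)·(-1,-1) + sin(4t)·(1,2)), X_2 = e^(4t)(sin(4t)·(-1,-1) - cos(4t)·(1,2)).
General solution: c_1X_1 + c_2X_2.
Applying x(0)=2, z(0)=1 gives c_1=-3, c_2=1.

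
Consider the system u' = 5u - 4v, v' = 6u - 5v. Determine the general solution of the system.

u(t) = 2C_1e^(-t) + C_2e^(t), v(t) = 3C_1e^(-t) + C_2e^(t)

Coefficient matrix A = [[5, -4], [6, -5]].
Characteristic polynomial det(A - λI) = λ^2 - 1 = 0.
Eigenvalues λ = -1, 1.
For λ=-1: (A-λI) row 1 is [6, -4], so an eigenvector is (2, 3).
For λ=1: (A-λI) row 1 is [4, -4], so an eigenvector is (1, 1).
General solution: C_1e^(-t)(2,3) + C_2e^(t)(1,1).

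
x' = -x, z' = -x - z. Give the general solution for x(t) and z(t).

Coefficient matrix A = [[-1, 0], [-1, -1]].
Characteristic polynomial det(A - λI) = λ^2 + 2λ + 1 = 0.
Single eigenvalue λ = -1 with algebraic multiplicity 2.
Eigenvector v = (0,1); generalized eigenvector w with (A-λI)w=v is (-1,0).
General solution: e^(-t)[C_1·v + C_2·(t·v + w)].

x(t) = -C_2e^(-t), z(t) = C_1e^(-t) + C_2te^(-t)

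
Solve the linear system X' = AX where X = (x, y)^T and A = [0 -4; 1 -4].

Coefficient matrix A = [[0, -4], [1, -4]].
Characteristic polynomial det(A - λI) = λ^2 + 4λ + 4 = 0.
Single eigenvalue λ = -2 with algebraic multiplicity 2.
Eigenvector v = (-2,-1); generalized eigenvector w with (A-λI)w=v is (1,1).
General solution: e^(-2t)[C_1·v + C_2·(t·v + w)].

x(t) = -2C_1e^(-2t) - 2C_2te^(-2t) + C_2e^(-2t), y(t) = -C_1e^(-2t) - C_2te^(-2t) + C_2e^(-2t)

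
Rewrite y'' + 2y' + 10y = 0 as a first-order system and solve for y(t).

y(t) = c_1e^(-t)cos(3t) + c_2e^(-t)sin(3t)

Let x_1 = y, x_2 = y'. Then x_1' = x_2 and x_2' = -10x_1 - 2x_2.
A = [[0,1],[-10,-2]]; det(A-λI) = λ^2 + 2λ + 10.
Eigenvalues λ = -1 ± 3i.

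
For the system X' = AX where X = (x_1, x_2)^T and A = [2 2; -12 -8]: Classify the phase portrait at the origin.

A = [[2,2],[-12,-8]]; det(A-λI) = λ^2 + 6λ + 8.
λ = -4, -2: both negative.

stable node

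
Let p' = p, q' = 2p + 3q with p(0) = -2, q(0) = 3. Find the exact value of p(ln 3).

-6

A = [[1,0],[2,3]]; eigenvalues λ = 1, 3.
Eigenvectors: (1,-1) for λ=1, (0,1) for λ=3.
From the initial condition, c_1 = -2, c_2 = 1.
p(ln 3) = (-2)(3^1)(1) + (1)(3^3)(0) = -6.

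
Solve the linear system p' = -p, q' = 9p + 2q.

Coefficient matrix A = [[-1, 0], [9, 2]].
Characteristic polynomial det(A - λI) = λ^2 - λ - 2 = 0.
Eigenvalues λ = -1, 2.
For λ=-1: (A-λI) row 2 is [9, 3], so an eigenvector is (-1, 3).
For λ=2: (A-λI) row 1 is [-3, 0], so an eigenvector is (0, -1).
General solution: C_1e^(-t)(-1,3) + C_2e^(2t)(0,-1).

p(t) = -C_1e^(-t), q(t) = 3C_1e^(-t) - C_2e^(2t)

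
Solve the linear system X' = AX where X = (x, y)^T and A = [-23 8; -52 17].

Coefficient matrix A = [[-23, 8], [-52, 17]].
Characteristic polynomial det(A - λI) = λ^2 + 6λ + 25 = 0.
Eigenvalues λ = -3 ± 4i (complex conjugate pair).
For λ=-3+4i: an eigenvector is (1,3) - i(1,2) = (1 - i, 3 - 2i).
A real fundamental pair from Re and Im of e^((-3+4i)t)v: X_1 = e^(-3t)(cos(4t)·(1,3) + sin(4t)·(1,2)), X_2 = e^(-3t)(sin(4t)·(1,3) - cos(4t)·(1,2)).
General solution: K_1X_1 + K_2X_2.

x(t) = K_1e^(-3t)sin(4t) + K_1e^(-3t)cos(4t) + K_2e^(-3t)sin(4t) - K_2e^(-3t)cos(4t), y(t) = 2K_1e^(-3t)sin(4t) + 3K_1e^(-3t)cos(4t) + 3K_2e^(-3t)sin(4t) - 2K_2e^(-3t)cos(4t)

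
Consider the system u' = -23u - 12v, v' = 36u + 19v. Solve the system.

u(t) = c_1e^(t) - 2c_2e^(-5t), v(t) = -2c_1e^(t) + 3c_2e^(-5t)

Coefficient matrix A = [[-23, -12], [36, 19]].
Characteristic polynomial det(A - λI) = λ^2 + 4λ - 5 = 0.
Eigenvalues λ = 1, -5.
For λ=1: (A-λI) row 1 is [-24, -12], so an eigenvector is (1, -2).
For λ=-5: (A-λI) row 1 is [-18, -12], so an eigenvector is (-2, 3).
General solution: c_1e^(t)(1,-2) + c_2e^(-5t)(-2,3).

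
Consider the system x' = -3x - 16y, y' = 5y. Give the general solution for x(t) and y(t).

x(t) = -2c_1e^(5t) - c_2e^(-3t), y(t) = c_1e^(5t)

Coefficient matrix A = [[-3, -16], [0, 5]].
Characteristic polynomial det(A - λI) = λ^2 - 2λ - 15 = 0.
Eigenvalues λ = 5, -3.
For λ=5: (A-λI) row 1 is [-8, -16], so an eigenvector is (-2, 1).
For λ=-3: (A-λI) row 1 is [0, -16], so an eigenvector is (-1, 0).
General solution: c_1e^(5t)(-2,1) + c_2e^(-3t)(-1,0).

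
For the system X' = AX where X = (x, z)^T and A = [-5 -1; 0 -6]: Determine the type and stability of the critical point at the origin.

stable node

A = [[-5,-1],[0,-6]]; det(A-λI) = λ^2 + 11λ + 30.
λ = -6, -5: both negative.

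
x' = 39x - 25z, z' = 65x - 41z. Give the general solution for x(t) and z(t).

Coefficient matrix A = [[39, -25], [65, -41]].
Characteristic polynomial det(A - λI) = λ^2 + 2λ + 26 = 0.
Eigenvalues λ = -1 ± 5i (complex conjugate pair).
For λ=-1+5i: an eigenvector is (1,2) - i(-2,-3) = (1 + 2i, 2 + 3i).
A real fundamental pair from Re and Im of e^((-1+5i)t)v: X_1 = e^(-t)(cos(5t)·(1,2) + sin(5t)·(-2,-3)), X_2 = e^(-t)(sin(5t)·(1,2) - cos(5t)·(-2,-3)).
General solution: K_1X_1 + K_2X_2.

x(t) = -2K_1e^(-t)sin(5t) + K_1e^(-t)cos(5t) + K_2e^(-t)sin(5t) + 2K_2e^(-t)cos(5t), z(t) = -3K_1e^(-t)sin(5t) + 2K_1e^(-t)cos(5t) + 2K_2e^(-t)sin(5t) + 3K_2e^(-t)cos(5t)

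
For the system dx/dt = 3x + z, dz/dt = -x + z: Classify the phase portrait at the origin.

unstable improper node

A = [[3,1],[-1,1]]; det(A-λI) = λ^2 - 4λ + 4.
repeated λ = 2 with a single eigenvector.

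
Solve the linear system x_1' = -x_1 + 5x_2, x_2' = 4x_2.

x_1(t) = -K_1e^(4t) + K_2e^(-t), x_2(t) = -K_1e^(4t)

Coefficient matrix A = [[-1, 5], [0, 4]].
Characteristic polynomial det(A - λI) = λ^2 - 3λ - 4 = 0.
Eigenvalues λ = 4, -1.
For λ=4: (A-λI) row 1 is [-5, 5], so an eigenvector is (-1, -1).
For λ=-1: (A-λI) row 1 is [0, 5], so an eigenvector is (1, 0).
General solution: K_1e^(4t)(-1,-1) + K_2e^(-t)(1,0).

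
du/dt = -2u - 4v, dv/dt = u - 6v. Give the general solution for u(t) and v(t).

u(t) = 2K_1e^(-4t) + 2K_2te^(-4t) + 3K_2e^(-4t), v(t) = K_1e^(-4t) + K_2te^(-4t) + K_2e^(-4t)

Coefficient matrix A = [[-2, -4], [1, -6]].
Characteristic polynomial det(A - λI) = λ^2 + 8λ + 16 = 0.
Single eigenvalue λ = -4 with algebraic multiplicity 2.
Eigenvector v = (2,1); generalized eigenvector w with (A-λI)w=v is (3,1).
General solution: e^(-4t)[K_1·v + K_2·(t·v + w)].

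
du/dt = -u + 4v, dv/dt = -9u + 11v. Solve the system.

u(t) = 2K_1e^(5t) + 2K_2te^(5t) + K_2e^(5t), v(t) = 3K_1e^(5t) + 3K_2te^(5t) + 2K_2e^(5t)

Coefficient matrix A = [[-1, 4], [-9, 11]].
Characteristic polynomial det(A - λI) = λ^2 - 10λ + 25 = 0.
Single eigenvalue λ = 5 with algebraic multiplicity 2.
Eigenvector v = (2,3); generalized eigenvector w with (A-λI)w=v is (1,2).
General solution: e^(5t)[K_1·v + K_2·(t·v + w)].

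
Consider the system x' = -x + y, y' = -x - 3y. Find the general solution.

Coefficient matrix A = [[-1, 1], [-1, -3]].
Characteristic polynomial det(A - λI) = λ^2 + 4λ + 4 = 0.
Single eigenvalue λ = -2 with algebraic multiplicity 2.
Eigenvector v = (1,-1); generalized eigenvector w with (A-λI)w=v is (3,-2).
General solution: e^(-2t)[c_1·v + c_2·(t·v + w)].

x(t) = c_1e^(-2t) + c_2te^(-2t) + 3c_2e^(-2t), y(t) = -c_1e^(-2t) - c_2te^(-2t) - 2c_2e^(-2t)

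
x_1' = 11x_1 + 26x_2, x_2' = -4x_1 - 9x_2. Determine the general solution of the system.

Coefficient matrix A = [[11, 26], [-4, -9]].
Characteristic polynomial det(A - λI) = λ^2 - 2λ + 5 = 0.
Eigenvalues λ = 1 ± 2i (complex conjugate pair).
For λ=1+2i: an eigenvector is (3,-1) - i(2,-1) = (3 - 2i, -1 + i).
A real fundamental pair from Re and Im of e^((1+2i)t)v: X_1 = e^(t)(cos(2t)·(3,-1) + sin(2t)·(2,-1)), X_2 = e^(t)(sin(2t)·(3,-1) - cos(2t)·(2,-1)).
General solution: K_1X_1 + K_2X_2.

x_1(t) = 2K_1e^(t)sin(2t) + 3K_1e^(t)cos(2t) + 3K_2e^(t)sin(2t) - 2K_2e^(t)cos(2t), x_2(t) = -K_1e^(t)sin(2t) - K_1e^(t)cos(2t) - K_2e^(t)sin(2t) + K_2e^(t)cos(2t)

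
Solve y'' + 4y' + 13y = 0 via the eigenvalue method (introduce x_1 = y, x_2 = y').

Let x_1 = y, x_2 = y'. Then x_1' = x_2 and x_2' = -13x_1 - 4x_2.
A = [[0,1],[-13,-4]]; det(A-λI) = λ^2 + 4λ + 13.
Eigenvalues λ = -2 ± 3i.

y(t) = C_1e^(-2t)cos(3t) + C_2e^(-2t)sin(3t)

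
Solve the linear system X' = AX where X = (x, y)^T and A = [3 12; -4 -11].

x(t) = -3K_1e^(-5t) - 2K_2e^(-3t), y(t) = 2K_1e^(-5t) + K_2e^(-3t)

Coefficient matrix A = [[3, 12], [-4, -11]].
Characteristic polynomial det(A - λI) = λ^2 + 8λ + 15 = 0.
Eigenvalues λ = -5, -3.
For λ=-5: (A-λI) row 1 is [8, 12], so an eigenvector is (-3, 2).
For λ=-3: (A-λI) row 1 is [6, 12], so an eigenvector is (-2, 1).
General solution: K_1e^(-5t)(-3,2) + K_2e^(-3t)(-2,1).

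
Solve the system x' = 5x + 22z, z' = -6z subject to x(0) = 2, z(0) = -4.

Coefficient matrix A = [[5, 22], [0, -6]].
Characteristic polynomial det(A - λI) = λ^2 + λ - 30 = 0.
Eigenvalues λ = -6, 5.
For λ=-6: (A-λI) row 1 is [11, 22], so an eigenvector is (2, -1).
For λ=5: (A-λI) row 1 is [0, 22], so an eigenvector is (-1, 0).
General solution: K_1e^(-6t)(2,-1) + K_2e^(5t)(-1,0).
Applying x(0)=2, z(0)=-4 gives K_1=4, K_2=6.

x(t) = -6e^(5t) + 8e^(-6t), z(t) = -4e^(-6t)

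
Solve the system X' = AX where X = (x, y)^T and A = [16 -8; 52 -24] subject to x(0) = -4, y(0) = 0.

x(t) = -20e^(-4t)sin(4t) - 4e^(-4t)cos(4t), y(t) = -52e^(-4t)sin(4t)

Coefficient matrix A = [[16, -8], [52, -24]].
Characteristic polynomial det(A - λI) = λ^2 + 8λ + 32 = 0.
Eigenvalues λ = -4 ± 4i (complex conjugate pair).
For λ=-4+4i: an eigenvector is (1,2) - i(1,3) = (1 - i, 2 - 3i).
A real fundamental pair from Re and Im of e^((-4+4i)t)v: X_1 = e^(-4t)(cos(4t)·(1,2) + sin(4t)·(1,3)), X_2 = e^(-4t)(sin(4t)·(1,2) - cos(4t)·(1,3)).
General solution: c_1X_1 + c_2X_2.
Applying x(0)=-4, y(0)=0 gives c_1=-12, c_2=-8.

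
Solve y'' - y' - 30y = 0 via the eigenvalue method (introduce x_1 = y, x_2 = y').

Let x_1 = y, x_2 = y'. Then x_1' = x_2 and x_2' = 30x_1 + x_2.
A = [[0,1],[30,1]]; det(A-λI) = λ^2 - λ - 30.
Eigenvalues λ = 6, -5 with eigenvectors (1,6), (1,-5).

y(t) = C_1e^(6t) + C_2e^(-5t)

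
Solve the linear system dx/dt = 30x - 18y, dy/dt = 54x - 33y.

Coefficient matrix A = [[30, -18], [54, -33]].
Characteristic polynomial det(A - λI) = λ^2 + 3λ - 18 = 0.
Eigenvalues λ = -6, 3.
For λ=-6: (A-λI) row 1 is [36, -18], so an eigenvector is (-1, -2).
For λ=3: (A-λI) row 1 is [27, -18], so an eigenvector is (2, 3).
General solution: K_1e^(-6t)(-1,-2) + K_2e^(3t)(2,3).

x(t) = -K_1e^(-6t) + 2K_2e^(3t), y(t) = -2K_1e^(-6t) + 3K_2e^(3t)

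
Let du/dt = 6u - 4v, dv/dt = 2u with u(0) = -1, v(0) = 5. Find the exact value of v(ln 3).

-387

A = [[6,-4],[2,0]]; eigenvalues λ = 2, 4.
Eigenvectors: (-1,-1) for λ=2, (2,1) for λ=4.
From the initial condition, c_1 = -11, c_2 = -6.
v(ln 3) = (-11)(3^2)(-1) + (-6)(3^4)(1) = -387.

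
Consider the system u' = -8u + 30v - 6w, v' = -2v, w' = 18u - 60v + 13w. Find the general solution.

u(t) = c_1e^(4t) - 5c_2e^(-2t) + 2c_3e^(t), v(t) = c_2e^(-2t), w(t) = -2c_1e^(4t) + 10c_2e^(-2t) - 3c_3e^(t)

Coefficient matrix A = [[-8, 30, -6], [0, -2, 0], [18, -60, 13]].
det(A - λI) = 0 gives eigenvalues λ = 4, -2, 1.
For λ=4: eigenvector (1,0,-2).
For λ=-2: eigenvector (-5,1,10).
For λ=1: eigenvector (2,0,-3).
General solution: c_1e^(4t)(1,0,-2) + c_2e^(-2t)(-5,1,10) + c_3e^(t)(2,0,-3).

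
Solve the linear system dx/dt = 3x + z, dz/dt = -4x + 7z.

Coefficient matrix A = [[3, 1], [-4, 7]].
Characteristic polynomial det(A - λI) = λ^2 - 10λ + 25 = 0.
Single eigenvalue λ = 5 with algebraic multiplicity 2.
Eigenvector v = (-1,-2); generalized eigenvector w with (A-λI)w=v is (-1,-3).
General solution: e^(5t)[K_1·v + K_2·(t·v + w)].

x(t) = -K_1e^(5t) - K_2te^(5t) - K_2e^(5t), z(t) = -2K_1e^(5t) - 2K_2te^(5t) - 3K_2e^(5t)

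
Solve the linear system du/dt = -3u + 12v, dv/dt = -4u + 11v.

Coefficient matrix A = [[-3, 12], [-4, 11]].
Characteristic polynomial det(A - λI) = λ^2 - 8λ + 15 = 0.
Eigenvalues λ = 3, 5.
For λ=3: (A-λI) row 1 is [-6, 12], so an eigenvector is (2, 1).
For λ=5: (A-λI) row 1 is [-8, 12], so an eigenvector is (3, 2).
General solution: K_1e^(3t)(2,1) + K_2e^(5t)(3,2).

u(t) = 2K_1e^(3t) + 3K_2e^(5t), v(t) = K_1e^(3t) + 2K_2e^(5t)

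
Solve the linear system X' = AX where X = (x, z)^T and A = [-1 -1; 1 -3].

Coefficient matrix A = [[-1, -1], [1, -3]].
Characteristic polynomial det(A - λI) = λ^2 + 4λ + 4 = 0.
Single eigenvalue λ = -2 with algebraic multiplicity 2.
Eigenvector v = (1,1); generalized eigenvector w with (A-λI)w=v is (-1,-2).
General solution: e^(-2t)[c_1·v + c_2·(t·v + w)].

x(t) = c_1e^(-2t) + c_2te^(-2t) - c_2e^(-2t), z(t) = c_1e^(-2t) + c_2te^(-2t) - 2c_2e^(-2t)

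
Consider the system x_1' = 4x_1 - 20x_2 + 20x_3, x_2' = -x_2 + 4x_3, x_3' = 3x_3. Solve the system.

Coefficient matrix A = [[4, -20, 20], [0, -1, 4], [0, 0, 3]].
det(A - λI) = 0 gives eigenvalues λ = 4, -1, 3.
For λ=4: eigenvector (1,0,0).
For λ=-1: eigenvector (4,1,0).
For λ=3: eigenvector (0,1,1).
General solution: K_1e^(4t)(1,0,0) + K_2e^(-t)(4,1,0) + K_3e^(3t)(0,1,1).

x_1(t) = K_1e^(4t) + 4K_2e^(-t), x_2(t) = K_2e^(-t) + K_3e^(3t), x_3(t) = K_3e^(3t)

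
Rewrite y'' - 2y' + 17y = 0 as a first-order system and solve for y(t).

y(t) = c_1e^(t)cos(4t) + c_2e^(t)sin(4t)

Let x_1 = y, x_2 = y'. Then x_1' = x_2 and x_2' = -17x_1 + 2x_2.
A = [[0,1],[-17,2]]; det(A-λI) = λ^2 - 2λ + 17.
Eigenvalues λ = 1 ± 4i.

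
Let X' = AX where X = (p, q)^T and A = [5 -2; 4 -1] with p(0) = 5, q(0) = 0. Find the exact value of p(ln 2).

A = [[5,-2],[4,-1]]; eigenvalues λ = 3, 1.
Eigenvectors: (1,1) for λ=3, (1,2) for λ=1.
From the initial condition, c_1 = 10, c_2 = -5.
p(ln 2) = (10)(2^3)(1) + (-5)(2^1)(1) = 70.

70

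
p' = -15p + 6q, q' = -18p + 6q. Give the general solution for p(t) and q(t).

Coefficient matrix A = [[-15, 6], [-18, 6]].
Characteristic polynomial det(A - λI) = λ^2 + 9λ + 18 = 0.
Eigenvalues λ = -3, -6.
For λ=-3: (A-λI) row 1 is [-12, 6], so an eigenvector is (1, 2).
For λ=-6: (A-λI) row 1 is [-9, 6], so an eigenvector is (-2, -3).
General solution: K_1e^(-3t)(1,2) + K_2e^(-6t)(-2,-3).

p(t) = K_1e^(-3t) - 2K_2e^(-6t), q(t) = 2K_1e^(-3t) - 3K_2e^(-6t)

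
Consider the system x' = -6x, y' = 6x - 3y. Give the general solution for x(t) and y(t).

Coefficient matrix A = [[-6, 0], [6, -3]].
Characteristic polynomial det(A - λI) = λ^2 + 9λ + 18 = 0.
Eigenvalues λ = -6, -3.
For λ=-6: (A-λI) row 2 is [6, 3], so an eigenvector is (-1, 2).
For λ=-3: (A-λI) row 1 is [-3, 0], so an eigenvector is (0, -1).
General solution: K_1e^(-6t)(-1,2) + K_2e^(-3t)(0,-1).

x(t) = -K_1e^(-6t), y(t) = 2K_1e^(-6t) - K_2e^(-3t)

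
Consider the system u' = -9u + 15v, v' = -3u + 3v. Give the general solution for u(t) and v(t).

Coefficient matrix A = [[-9, 15], [-3, 3]].
Characteristic polynomial det(A - λI) = λ^2 + 6λ + 18 = 0.
Eigenvalues λ = -3 ± 3i (complex conjugate pair).
For λ=-3+3i: an eigenvector is (-2,-1) - i(-1,0) = (-2 + i, -1).
A real fundamental pair from Re and Im of e^((-3+3i)t)v: X_1 = e^(-3t)(cos(3t)·(-2,-1) + sin(3t)·(-1,0)), X_2 = e^(-3t)(sin(3t)·(-2,-1) - cos(3t)·(-1,0)).
General solution: C_1X_1 + C_2X_2.

u(t) = -C_1e^(-3t)sin(3t) - 2C_1e^(-3t)cos(3t) - 2C_2e^(-3t)sin(3t) + C_2e^(-3t)cos(3t), v(t) = -C_1e^(-3t)cos(3t) - C_2e^(-3t)sin(3t)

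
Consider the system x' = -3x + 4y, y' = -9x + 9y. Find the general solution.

x(t) = -2C_1e^(3t) - 2C_2te^(3t) - C_2e^(3t), y(t) = -3C_1e^(3t) - 3C_2te^(3t) - 2C_2e^(3t)

Coefficient matrix A = [[-3, 4], [-9, 9]].
Characteristic polynomial det(A - λI) = λ^2 - 6λ + 9 = 0.
Single eigenvalue λ = 3 with algebraic multiplicity 2.
Eigenvector v = (-2,-3); generalized eigenvector w with (A-λI)w=v is (-1,-2).
General solution: e^(3t)[C_1·v + C_2·(t·v + w)].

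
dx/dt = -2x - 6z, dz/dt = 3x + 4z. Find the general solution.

Coefficient matrix A = [[-2, -6], [3, 4]].
Characteristic polynomial det(A - λI) = λ^2 - 2λ + 10 = 0.
Eigenvalues λ = 1 ± 3i (complex conjugate pair).
For λ=1+3i: an eigenvector is (-1,1) - i(-1,0) = (-1 + i, 1).
A real fundamental pair from Re and Im of e^((1+3i)t)v: X_1 = e^(t)(cos(3t)·(-1,1) + sin(3t)·(-1,0)), X_2 = e^(t)(sin(3t)·(-1,1) - cos(3t)·(-1,0)).
General solution: c_1X_1 + c_2X_2.

x(t) = -c_1e^(t)sin(3t) - c_1e^(t)cos(3t) - c_2e^(t)sin(3t) + c_2e^(t)cos(3t), z(t) = c_1e^(t)cos(3t) + c_2e^(t)sin(3t)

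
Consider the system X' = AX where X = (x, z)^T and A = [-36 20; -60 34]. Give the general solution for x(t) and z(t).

x(t) = -c_1e^(4t) + 2c_2e^(-6t), z(t) = -2c_1e^(4t) + 3c_2e^(-6t)

Coefficient matrix A = [[-36, 20], [-60, 34]].
Characteristic polynomial det(A - λI) = λ^2 + 2λ - 24 = 0.
Eigenvalues λ = 4, -6.
For λ=4: (A-λI) row 1 is [-40, 20], so an eigenvector is (-1, -2).
For λ=-6: (A-λI) row 1 is [-30, 20], so an eigenvector is (2, 3).
General solution: c_1e^(4t)(-1,-2) + c_2e^(-6t)(2,3).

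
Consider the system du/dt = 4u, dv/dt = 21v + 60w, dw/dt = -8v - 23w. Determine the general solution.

Coefficient matrix A = [[4, 0, 0], [0, 21, 60], [0, -8, -23]].
det(A - λI) = 0 gives eigenvalues λ = 4, -3, 1.
For λ=4: eigenvector (1,0,0).
For λ=-3: eigenvector (0,5,-2).
For λ=1: eigenvector (0,-3,1).
General solution: K_1e^(4t)(1,0,0) + K_2e^(-3t)(0,5,-2) + K_3e^(t)(0,-3,1).

u(t) = K_1e^(4t), v(t) = 5K_2e^(-3t) - 3K_3e^(t), w(t) = -2K_2e^(-3t) + K_3e^(t)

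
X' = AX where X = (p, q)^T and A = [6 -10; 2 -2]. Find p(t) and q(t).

p(t) = -2C_1e^(2t)sin(2t) - C_1e^(2t)cos(2t) - C_2e^(2t)sin(2t) + 2C_2e^(2t)cos(2t), q(t) = -C_1e^(2t)sin(2t) + C_2e^(2t)cos(2t)

Coefficient matrix A = [[6, -10], [2, -2]].
Characteristic polynomial det(A - λI) = λ^2 - 4λ + 8 = 0.
Eigenvalues λ = 2 ± 2i (complex conjugate pair).
For λ=2+2i: an eigenvector is (-1,0) - i(-2,-1) = (-1 + 2i, 0 + i).
A real fundamental pair from Re and Im of e^((2+2i)t)v: X_1 = e^(2t)(cos(2t)·(-1,0) + sin(2t)·(-2,-1)), X_2 = e^(2t)(sin(2t)·(-1,0) - cos(2t)·(-2,-1)).
General solution: C_1X_1 + C_2X_2.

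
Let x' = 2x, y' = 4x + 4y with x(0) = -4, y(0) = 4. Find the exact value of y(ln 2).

A = [[2,0],[4,4]]; eigenvalues λ = 2, 4.
Eigenvectors: (1,-2) for λ=2, (0,-1) for λ=4.
From the initial condition, c_1 = -4, c_2 = 4.
y(ln 2) = (-4)(2^2)(-2) + (4)(2^4)(-1) = -32.

-32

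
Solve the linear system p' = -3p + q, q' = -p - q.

p(t) = -C_1e^(-2t) - C_2te^(-2t) + 2C_2e^(-2t), q(t) = -C_1e^(-2t) - C_2te^(-2t) + C_2e^(-2t)

Coefficient matrix A = [[-3, 1], [-1, -1]].
Characteristic polynomial det(A - λI) = λ^2 + 4λ + 4 = 0.
Single eigenvalue λ = -2 with algebraic multiplicity 2.
Eigenvector v = (-1,-1); generalized eigenvector w with (A-λI)w=v is (2,1).
General solution: e^(-2t)[C_1·v + C_2·(t·v + w)].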